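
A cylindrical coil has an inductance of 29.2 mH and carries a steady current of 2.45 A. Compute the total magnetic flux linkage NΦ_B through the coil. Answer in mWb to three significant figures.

From L = NΦ_B/I, the flux linkage is NΦ_B = LI.
NΦ_B = (2.920×10^-2 H)(2.45 A) = 7.154×10^-2 Wb.

NΦ_B ≈ 71.5 mWb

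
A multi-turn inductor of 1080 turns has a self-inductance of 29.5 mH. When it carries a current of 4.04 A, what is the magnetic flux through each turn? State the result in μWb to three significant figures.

Φ_B ≈ 110 μWb

From L = NΦ_B/I, the flux per turn is Φ_B = LI/N.
Φ_B = (2.950×10^-2 H)(4.04 A)/1080 = 1.104×10^-4 Wb.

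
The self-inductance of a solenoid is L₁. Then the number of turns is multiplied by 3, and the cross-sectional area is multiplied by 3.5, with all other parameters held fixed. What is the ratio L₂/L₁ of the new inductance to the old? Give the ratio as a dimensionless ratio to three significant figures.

For a solenoid, L ∝ μᵣN²A/ℓ.
L₂/L₁ = (3)^2 × (3.5) = 31.5.

L₂/L₁ = 31.5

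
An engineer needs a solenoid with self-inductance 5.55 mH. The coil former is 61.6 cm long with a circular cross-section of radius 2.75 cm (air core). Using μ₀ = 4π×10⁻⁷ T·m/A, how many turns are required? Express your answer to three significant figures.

N ≈ 1070 turns

A = πr² = π(2.750×10^-2 m)² = 2.376×10^-3 m².
From L = μ₀N²A/ℓ, N = √(Lℓ / (μ₀A)).
N = √[(5.550×10^-3)(0.616) / ((4π×10⁻⁷)×2.376×10^-3)] = √(1.145×10^6) ≈ 1070.1.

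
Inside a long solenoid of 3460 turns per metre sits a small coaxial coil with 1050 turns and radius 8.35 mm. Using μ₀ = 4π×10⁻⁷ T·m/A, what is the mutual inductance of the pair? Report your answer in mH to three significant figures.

M ≈ 1.00 mH

The outer solenoid produces a uniform field B₁ = μ₀n₁I₁ across the inner coil,
so the flux linkage is N₂Φ = N₂B₁A₂ = μ₀n₁N₂A₂·I₁, giving M = μ₀n₁N₂A₂.
A₂ = πr² = π(8.350×10^-3 m)² = 2.190×10^-4 m².
M = (4π×10⁻⁷)(3460)(1050)(2.190×10^-4) = 10.000×10^-4 H.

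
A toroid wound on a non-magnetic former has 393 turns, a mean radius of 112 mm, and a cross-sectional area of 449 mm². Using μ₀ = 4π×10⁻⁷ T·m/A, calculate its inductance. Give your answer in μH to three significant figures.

For a thin toroid, L = μ₀N²A/(2πR).
L = (4π×10⁻⁷)(393)²(4.490×10^-4) / (2π×0.112 m) = 1.238×10^-4 H.

L ≈ 124 μH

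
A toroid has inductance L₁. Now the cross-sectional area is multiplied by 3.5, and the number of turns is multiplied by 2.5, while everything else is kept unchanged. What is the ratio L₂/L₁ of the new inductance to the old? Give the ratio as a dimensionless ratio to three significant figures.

L₂/L₁ = 21.9

For a toroid, L ∝ μᵣN²A/R.
L₂/L₁ = (3.5) × (2.5)^2 = 21.9.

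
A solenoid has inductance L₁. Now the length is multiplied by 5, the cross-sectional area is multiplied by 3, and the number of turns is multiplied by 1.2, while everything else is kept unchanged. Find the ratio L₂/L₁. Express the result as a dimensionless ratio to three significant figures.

L₂/L₁ = 0.864

For a solenoid, L ∝ μᵣN²A/ℓ.
L₂/L₁ = (5)^-1 × (3) × (1.2)^2 = 0.864.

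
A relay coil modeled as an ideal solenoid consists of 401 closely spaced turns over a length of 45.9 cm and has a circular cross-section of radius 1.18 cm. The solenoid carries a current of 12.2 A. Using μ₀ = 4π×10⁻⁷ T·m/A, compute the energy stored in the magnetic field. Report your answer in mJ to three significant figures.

A = πr² = π(1.180×10^-2 m)² = 4.374×10^-4 m².
L = μ₀N²A/ℓ = (4π×10⁻⁷)(401)²(4.374×10^-4)/(0.459) = 1.926×10^-4 H.
U = ½LI² = ½(1.926×10^-4)(12.2)² = 1.433×10^-2 J.

U ≈ 14.3 mJ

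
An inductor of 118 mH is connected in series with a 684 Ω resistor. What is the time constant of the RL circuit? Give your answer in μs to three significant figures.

τ ≈ 173 μs

τ = L/R = (0.118 H)/(684 Ω) = 1.725×10^-4 s.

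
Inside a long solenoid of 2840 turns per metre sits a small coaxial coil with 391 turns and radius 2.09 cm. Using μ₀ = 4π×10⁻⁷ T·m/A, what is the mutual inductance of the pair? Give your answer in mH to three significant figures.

The outer solenoid produces a uniform field B₁ = μ₀n₁I₁ across the inner coil,
so the flux linkage is N₂Φ = N₂B₁A₂ = μ₀n₁N₂A₂·I₁, giving M = μ₀n₁N₂A₂.
A₂ = πr² = π(2.090×10^-2 m)² = 1.372×10^-3 m².
M = (4π×10⁻⁷)(2840)(391)(1.372×10^-3) = 1.9149×10^-3 H.

M ≈ 1.91 mH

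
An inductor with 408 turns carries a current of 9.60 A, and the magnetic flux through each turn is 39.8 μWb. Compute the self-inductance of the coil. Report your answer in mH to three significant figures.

Self-inductance is defined by L = NΦ_B/I (flux linkage over current).
L = (408)(3.980×10^-5 Wb)/(9.60 A) = 1.692×10^-3 H.

L ≈ 1.69 mH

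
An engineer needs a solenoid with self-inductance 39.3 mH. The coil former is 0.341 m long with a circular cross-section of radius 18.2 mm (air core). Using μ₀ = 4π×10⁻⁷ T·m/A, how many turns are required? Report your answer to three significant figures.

A = πr² = π(1.820×10^-2 m)² = 1.041×10^-3 m².
From L = μ₀N²A/ℓ, N = √(Lℓ / (μ₀A)).
N = √[(3.930×10^-2)(0.341) / ((4π×10⁻⁷)×1.041×10^-3)] = √(1.0248×10^7) ≈ 3201.3.

N ≈ 3200 turns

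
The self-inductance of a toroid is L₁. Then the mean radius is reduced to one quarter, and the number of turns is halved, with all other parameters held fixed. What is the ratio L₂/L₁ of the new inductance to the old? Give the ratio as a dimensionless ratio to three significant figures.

L₂/L₁ = 1.00

For a toroid, L ∝ μᵣN²A/R.
L₂/L₁ = (0.25)^-1 × (0.5)^2 = 1.00.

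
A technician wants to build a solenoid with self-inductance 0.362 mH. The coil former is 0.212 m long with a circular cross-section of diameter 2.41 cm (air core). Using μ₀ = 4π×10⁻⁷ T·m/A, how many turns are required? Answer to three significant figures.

A = π(d/2)² = π(1.205×10^-2 m)² = 4.562×10^-4 m².
From L = μ₀N²A/ℓ, N = √(Lℓ / (μ₀A)).
N = √[(3.620×10^-4)(0.212) / ((4π×10⁻⁷)×4.562×10^-4)] = √(1.339×10^5) ≈ 365.9.

N ≈ 366 turns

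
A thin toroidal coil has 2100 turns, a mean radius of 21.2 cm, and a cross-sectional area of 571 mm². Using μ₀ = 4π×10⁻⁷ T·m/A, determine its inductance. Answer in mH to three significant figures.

For a thin toroid, L = μ₀N²A/(2πR).
L = (4π×10⁻⁷)(2100)²(5.710×10^-4) / (2π×0.212 m) = 2.376×10^-3 H.

L ≈ 2.38 mH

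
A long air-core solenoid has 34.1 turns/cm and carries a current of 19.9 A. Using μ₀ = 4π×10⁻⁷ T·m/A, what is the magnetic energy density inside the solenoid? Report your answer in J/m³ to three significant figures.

B = μ₀nI = (4π×10⁻⁷)(3.410×10^3)(19.9) = 8.527×10^-2 T.
u = B²/(2μ₀) = (8.527×10^-2)²/(2×4π×10⁻⁷) = 2.893×10^3 J/m³.

u ≈ 2890 J/m³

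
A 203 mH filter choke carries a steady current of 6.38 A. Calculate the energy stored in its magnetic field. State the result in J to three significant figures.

Stored magnetic energy: U = ½LI².
U = ½(0.203 H)(6.38 A)² = 4.131 J.

U ≈ 4.13 J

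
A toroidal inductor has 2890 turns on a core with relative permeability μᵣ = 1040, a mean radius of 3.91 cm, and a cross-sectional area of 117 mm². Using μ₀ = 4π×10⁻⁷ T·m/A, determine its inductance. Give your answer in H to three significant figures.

For a thin toroid, L = μ₀μᵣN²A/(2πR).
L = (4π×10⁻⁷)(1040)(2890)²(1.170×10^-4) / (2π×3.910×10^-2 m) = 5.198 H.

L ≈ 5.20 H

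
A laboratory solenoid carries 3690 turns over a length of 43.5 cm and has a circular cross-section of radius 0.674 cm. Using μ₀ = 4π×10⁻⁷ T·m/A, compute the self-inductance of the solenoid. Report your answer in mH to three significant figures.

A = πr² = π(6.740×10^-3 m)² = 1.427×10^-4 m².
For a long solenoid, L = μ₀N²A/ℓ.
L = (4π×10⁻⁷)(3690)²(1.427×10^-4)/(0.435 m) = 5.614×10^-3 H.

L ≈ 5.61 mH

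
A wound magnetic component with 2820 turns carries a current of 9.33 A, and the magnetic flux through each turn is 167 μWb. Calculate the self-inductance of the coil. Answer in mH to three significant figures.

L ≈ 50.5 mH

Self-inductance is defined by L = NΦ_B/I (flux linkage over current).
L = (2820)(1.670×10^-4 Wb)/(9.33 A) = 5.048×10^-2 H.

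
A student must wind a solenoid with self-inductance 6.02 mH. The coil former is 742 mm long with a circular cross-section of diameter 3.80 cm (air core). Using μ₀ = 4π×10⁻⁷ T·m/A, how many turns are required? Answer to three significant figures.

N ≈ 1770 turns

A = π(d/2)² = π(1.900×10^-2 m)² = 1.134×10^-3 m².
From L = μ₀N²A/ℓ, N = √(Lℓ / (μ₀A)).
N = √[(6.020×10^-3)(0.742) / ((4π×10⁻⁷)×1.134×10^-3)] = √(3.134×10^6) ≈ 1770.4.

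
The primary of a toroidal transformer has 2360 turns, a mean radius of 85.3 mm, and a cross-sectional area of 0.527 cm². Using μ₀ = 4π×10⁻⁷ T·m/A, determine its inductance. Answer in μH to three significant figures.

L ≈ 688 μH

For a thin toroid, L = μ₀N²A/(2πR).
L = (4π×10⁻⁷)(2360)²(5.270×10^-5) / (2π×8.530×10^-2 m) = 6.882×10^-4 H.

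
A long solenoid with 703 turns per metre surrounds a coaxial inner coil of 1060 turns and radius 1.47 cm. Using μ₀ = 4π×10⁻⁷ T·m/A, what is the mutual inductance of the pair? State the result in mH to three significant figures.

The outer solenoid produces a uniform field B₁ = μ₀n₁I₁ across the inner coil,
so the flux linkage is N₂Φ = N₂B₁A₂ = μ₀n₁N₂A₂·I₁, giving M = μ₀n₁N₂A₂.
A₂ = πr² = π(1.470×10^-2 m)² = 6.789×10^-4 m².
M = (4π×10⁻⁷)(703)(1060)(6.789×10^-4) = 6.357×10^-4 H.

M ≈ 0.636 mH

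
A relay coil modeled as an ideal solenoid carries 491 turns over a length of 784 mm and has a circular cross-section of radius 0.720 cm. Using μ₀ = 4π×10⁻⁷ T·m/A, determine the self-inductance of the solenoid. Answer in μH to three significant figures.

A = πr² = π(7.200×10^-3 m)² = 1.629×10^-4 m².
For a long solenoid, L = μ₀N²A/ℓ.
L = (4π×10⁻⁷)(491)²(1.629×10^-4)/(0.784 m) = 6.293×10^-5 H.

L ≈ 62.9 μH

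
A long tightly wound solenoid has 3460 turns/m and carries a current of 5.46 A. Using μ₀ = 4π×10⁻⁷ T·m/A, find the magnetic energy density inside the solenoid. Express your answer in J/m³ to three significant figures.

u ≈ 224 J/m³

B = μ₀nI = (4π×10⁻⁷)(3.460×10^3)(5.46) = 2.374×10^-2 T.
u = B²/(2μ₀) = (2.374×10^-2)²/(2×4π×10⁻⁷) = 224.2 J/m³.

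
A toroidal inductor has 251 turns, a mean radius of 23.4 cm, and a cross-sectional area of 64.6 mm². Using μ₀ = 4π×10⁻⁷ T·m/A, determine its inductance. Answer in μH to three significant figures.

For a thin toroid, L = μ₀N²A/(2πR).
L = (4π×10⁻⁷)(251)²(6.460×10^-5) / (2π×0.234 m) = 3.479×10^-6 H.

L ≈ 3.48 μH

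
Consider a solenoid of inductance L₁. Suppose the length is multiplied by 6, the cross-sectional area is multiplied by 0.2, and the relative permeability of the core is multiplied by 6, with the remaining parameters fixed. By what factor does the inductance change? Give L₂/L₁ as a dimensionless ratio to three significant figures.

For a solenoid, L ∝ μᵣN²A/ℓ.
L₂/L₁ = (6)^-1 × (0.2) × (6) = 0.200.

L₂/L₁ = 0.200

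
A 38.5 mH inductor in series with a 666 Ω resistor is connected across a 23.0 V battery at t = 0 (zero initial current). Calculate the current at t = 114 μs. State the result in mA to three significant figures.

τ = L/R = 3.850×10^-2/666 = 5.781×10^-5 s; final current I_∞ = ε/R = 23.0/666 = 3.453×10^-2 A.
I(t) = I_∞(1 − e^(−t/τ)) with t/τ = 1.972.
I = (3.453×10^-2)(1 − e^(−1.972)) = 2.973×10^-2 A.

I ≈ 29.7 mA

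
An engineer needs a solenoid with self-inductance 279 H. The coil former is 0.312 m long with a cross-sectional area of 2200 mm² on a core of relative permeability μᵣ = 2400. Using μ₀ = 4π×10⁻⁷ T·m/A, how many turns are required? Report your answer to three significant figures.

A = 2200 mm² = 2.200×10^-3 m².
From L = μ₀μᵣN²A/ℓ, N = √(Lℓ / (μ₀μᵣA)).
N = √[(279)(0.312) / ((4π×10⁻⁷)(2400)×2.200×10^-3)] = √(1.312×10^7) ≈ 3622.1.

N ≈ 3620 turns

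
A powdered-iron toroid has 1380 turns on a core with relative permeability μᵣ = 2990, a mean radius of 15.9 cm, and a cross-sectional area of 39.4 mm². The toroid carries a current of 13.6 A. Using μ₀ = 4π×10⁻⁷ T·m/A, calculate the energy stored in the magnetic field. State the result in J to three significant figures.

L = μ₀μᵣN²A/(2πR) = (4π×10⁻⁷)(2990)(1380)²(3.940×10^-5)/(2π×0.159) = 0.2822 H.
U = ½LI² = ½(0.2822)(13.6)² = 26.1 J.

U ≈ 26.1 J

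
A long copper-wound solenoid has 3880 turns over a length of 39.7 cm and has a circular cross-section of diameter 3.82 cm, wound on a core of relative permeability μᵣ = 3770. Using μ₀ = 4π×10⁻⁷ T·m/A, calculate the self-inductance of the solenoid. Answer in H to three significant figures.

A = π(d/2)² = π(1.910×10^-2 m)² = 1.146×10^-3 m².
For a long solenoid, L = μ₀μᵣN²A/ℓ.
L = (4π×10⁻⁷)(3770)(3880)²(1.146×10^-3)/(0.397 m) = 205.9 H.

L ≈ 206 H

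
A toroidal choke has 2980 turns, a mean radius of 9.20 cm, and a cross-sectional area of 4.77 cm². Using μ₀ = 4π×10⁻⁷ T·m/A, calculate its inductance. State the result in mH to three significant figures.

For a thin toroid, L = μ₀N²A/(2πR).
L = (4π×10⁻⁷)(2980)²(4.770×10^-4) / (2π×9.200×10^-2 m) = 9.209×10^-3 H.

L ≈ 9.21 mH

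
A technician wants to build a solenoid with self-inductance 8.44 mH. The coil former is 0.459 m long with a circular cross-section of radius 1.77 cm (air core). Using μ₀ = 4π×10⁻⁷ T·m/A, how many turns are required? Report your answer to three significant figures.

N ≈ 1770 turns

A = πr² = π(1.770×10^-2 m)² = 9.842×10^-4 m².
From L = μ₀N²A/ℓ, N = √(Lℓ / (μ₀A)).
N = √[(8.440×10^-3)(0.459) / ((4π×10⁻⁷)×9.842×10^-4)] = √(3.132×10^6) ≈ 1769.8.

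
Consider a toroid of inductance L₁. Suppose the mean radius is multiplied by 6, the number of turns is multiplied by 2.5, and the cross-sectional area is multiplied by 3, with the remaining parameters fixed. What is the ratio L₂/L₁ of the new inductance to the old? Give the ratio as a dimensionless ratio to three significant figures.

L₂/L₁ = 3.13

For a toroid, L ∝ μᵣN²A/R.
L₂/L₁ = (6)^-1 × (2.5)^2 × (3) = 3.13.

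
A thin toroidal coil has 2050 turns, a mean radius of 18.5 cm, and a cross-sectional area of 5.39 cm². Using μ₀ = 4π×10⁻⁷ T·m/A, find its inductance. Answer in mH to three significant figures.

L ≈ 2.45 mH

For a thin toroid, L = μ₀N²A/(2πR).
L = (4π×10⁻⁷)(2050)²(5.390×10^-4) / (2π×0.185 m) = 2.449×10^-3 H.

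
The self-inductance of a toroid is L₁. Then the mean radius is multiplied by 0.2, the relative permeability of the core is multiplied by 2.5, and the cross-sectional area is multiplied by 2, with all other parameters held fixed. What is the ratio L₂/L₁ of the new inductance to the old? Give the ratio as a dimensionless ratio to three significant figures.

L₂/L₁ = 25.0

For a toroid, L ∝ μᵣN²A/R.
L₂/L₁ = (0.2)^-1 × (2.5) × (2) = 25.0.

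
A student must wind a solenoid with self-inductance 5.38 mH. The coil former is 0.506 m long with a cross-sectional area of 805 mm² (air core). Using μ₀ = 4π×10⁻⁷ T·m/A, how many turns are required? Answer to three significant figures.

N ≈ 1640 turns

A = 805 mm² = 8.050×10^-4 m².
From L = μ₀N²A/ℓ, N = √(Lℓ / (μ₀A)).
N = √[(5.380×10^-3)(0.506) / ((4π×10⁻⁷)×8.050×10^-4)] = √(2.691×10^6) ≈ 1640.5.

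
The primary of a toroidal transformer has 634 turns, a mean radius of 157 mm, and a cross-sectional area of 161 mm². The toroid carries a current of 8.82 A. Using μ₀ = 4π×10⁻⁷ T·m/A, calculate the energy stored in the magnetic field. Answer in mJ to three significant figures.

L = μ₀N²A/(2πR) = (4π×10⁻⁷)(634)²(1.610×10^-4)/(2π×0.157) = 8.244×10^-5 H.
U = ½LI² = ½(8.244×10^-5)(8.82)² = 3.207×10^-3 J.

U ≈ 3.21 mJ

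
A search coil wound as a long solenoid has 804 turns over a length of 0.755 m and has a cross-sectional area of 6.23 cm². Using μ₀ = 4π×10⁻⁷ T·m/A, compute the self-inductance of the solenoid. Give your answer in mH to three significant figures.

A = 6.23 cm² = 6.230×10^-4 m².
For a long solenoid, L = μ₀N²A/ℓ.
L = (4π×10⁻⁷)(804)²(6.230×10^-4)/(0.755 m) = 6.703×10^-4 H.

L ≈ 0.670 mH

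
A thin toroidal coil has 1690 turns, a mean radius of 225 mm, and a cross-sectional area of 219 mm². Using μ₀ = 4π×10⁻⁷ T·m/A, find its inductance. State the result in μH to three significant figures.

For a thin toroid, L = μ₀N²A/(2πR).
L = (4π×10⁻⁷)(1690)²(2.190×10^-4) / (2π×0.225 m) = 5.560×10^-4 H.

L ≈ 556 μH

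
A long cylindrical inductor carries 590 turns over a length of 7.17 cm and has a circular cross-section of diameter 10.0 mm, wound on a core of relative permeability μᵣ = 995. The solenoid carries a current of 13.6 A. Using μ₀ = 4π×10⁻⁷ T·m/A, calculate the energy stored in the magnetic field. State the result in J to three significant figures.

A = π(d/2)² = π(5.000×10^-3 m)² = 7.854×10^-5 m².
L = μ₀μᵣN²A/ℓ = (4π×10⁻⁷)(995)(590)²(7.854×10^-5)/(7.170×10^-2) = 0.4768 H.
U = ½LI² = ½(0.4768)(13.6)² = 44.09 J.

U ≈ 44.1 J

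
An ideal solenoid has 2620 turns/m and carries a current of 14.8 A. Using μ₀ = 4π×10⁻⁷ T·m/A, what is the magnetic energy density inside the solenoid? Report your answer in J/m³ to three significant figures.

B = μ₀nI = (4π×10⁻⁷)(2.620×10^3)(14.8) = 4.873×10^-2 T.
u = B²/(2μ₀) = (4.873×10^-2)²/(2×4π×10⁻⁷) = 944.7 J/m³.

u ≈ 945 J/m³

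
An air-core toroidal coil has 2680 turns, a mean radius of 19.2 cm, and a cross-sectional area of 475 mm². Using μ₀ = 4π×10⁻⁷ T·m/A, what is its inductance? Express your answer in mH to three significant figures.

L ≈ 3.55 mH

For a thin toroid, L = μ₀N²A/(2πR).
L = (4π×10⁻⁷)(2680)²(4.750×10^-4) / (2π×0.192 m) = 3.554×10^-3 H.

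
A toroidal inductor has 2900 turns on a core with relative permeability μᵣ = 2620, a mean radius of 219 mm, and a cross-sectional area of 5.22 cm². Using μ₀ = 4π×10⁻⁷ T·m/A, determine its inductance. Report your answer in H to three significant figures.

L ≈ 10.5 H

For a thin toroid, L = μ₀μᵣN²A/(2πR).
L = (4π×10⁻⁷)(2620)(2900)²(5.220×10^-4) / (2π×0.219 m) = 10.5 H.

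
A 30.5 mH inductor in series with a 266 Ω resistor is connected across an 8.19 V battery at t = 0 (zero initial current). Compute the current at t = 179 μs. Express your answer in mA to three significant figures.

τ = L/R = 3.050×10^-2/266 = 1.147×10^-4 s; final current I_∞ = ε/R = 8.19/266 = 3.079×10^-2 A.
I(t) = I_∞(1 − e^(−t/τ)) with t/τ = 1.561.
I = (3.079×10^-2)(1 − e^(−1.561)) = 2.433×10^-2 A.

I ≈ 24.3 mA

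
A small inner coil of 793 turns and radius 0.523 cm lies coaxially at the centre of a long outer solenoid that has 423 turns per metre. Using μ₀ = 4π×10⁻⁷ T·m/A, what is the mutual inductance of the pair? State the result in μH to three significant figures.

M ≈ 36.2 μH

The outer solenoid produces a uniform field B₁ = μ₀n₁I₁ across the inner coil,
so the flux linkage is N₂Φ = N₂B₁A₂ = μ₀n₁N₂A₂·I₁, giving M = μ₀n₁N₂A₂.
A₂ = πr² = π(5.230×10^-3 m)² = 8.593×10^-5 m².
M = (4π×10⁻⁷)(423)(793)(8.593×10^-5) = 3.622×10^-5 H.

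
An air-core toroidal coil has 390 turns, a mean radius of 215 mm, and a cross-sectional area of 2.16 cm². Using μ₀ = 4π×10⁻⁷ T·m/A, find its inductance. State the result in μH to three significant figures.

L ≈ 30.6 μH

For a thin toroid, L = μ₀N²A/(2πR).
L = (4π×10⁻⁷)(390)²(2.160×10^-4) / (2π×0.215 m) = 3.056×10^-5 H.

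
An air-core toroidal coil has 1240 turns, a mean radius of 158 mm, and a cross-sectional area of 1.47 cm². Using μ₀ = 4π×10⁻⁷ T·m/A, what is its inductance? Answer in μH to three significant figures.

L ≈ 286 μH

For a thin toroid, L = μ₀N²A/(2πR).
L = (4π×10⁻⁷)(1240)²(1.470×10^-4) / (2π×0.158 m) = 2.861×10^-4 H.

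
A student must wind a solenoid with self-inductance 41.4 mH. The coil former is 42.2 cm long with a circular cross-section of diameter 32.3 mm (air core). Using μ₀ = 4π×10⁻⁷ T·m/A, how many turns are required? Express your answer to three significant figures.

N ≈ 4120 turns

A = π(d/2)² = π(1.615×10^-2 m)² = 8.194×10^-4 m².
From L = μ₀N²A/ℓ, N = √(Lℓ / (μ₀A)).
N = √[(4.140×10^-2)(0.422) / ((4π×10⁻⁷)×8.194×10^-4)] = √(1.697×10^7) ≈ 4119.1.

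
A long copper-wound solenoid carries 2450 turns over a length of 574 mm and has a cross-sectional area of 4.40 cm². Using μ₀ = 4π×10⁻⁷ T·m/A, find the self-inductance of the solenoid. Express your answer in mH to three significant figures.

L ≈ 5.78 mH

A = 4.40 cm² = 4.400×10^-4 m².
For a long solenoid, L = μ₀N²A/ℓ.
L = (4π×10⁻⁷)(2450)²(4.400×10^-4)/(0.574 m) = 5.782×10^-3 H.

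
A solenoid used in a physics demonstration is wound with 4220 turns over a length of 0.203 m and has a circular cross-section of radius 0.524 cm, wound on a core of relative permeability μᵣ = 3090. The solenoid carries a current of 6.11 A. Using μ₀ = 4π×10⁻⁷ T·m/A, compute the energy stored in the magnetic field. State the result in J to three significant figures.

A = πr² = π(5.240×10^-3 m)² = 8.626×10^-5 m².
L = μ₀μᵣN²A/ℓ = (4π×10⁻⁷)(3090)(4220)²(8.626×10^-5)/(0.203) = 29.38 H.
U = ½LI² = ½(29.38)(6.11)² = 548.48 J.

U ≈ 548 J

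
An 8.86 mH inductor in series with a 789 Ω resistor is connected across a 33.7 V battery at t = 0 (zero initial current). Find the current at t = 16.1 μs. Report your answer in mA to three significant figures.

τ = L/R = 8.860×10^-3/789 = 1.123×10^-5 s; final current I_∞ = ε/R = 33.7/789 = 4.271×10^-2 A.
I(t) = I_∞(1 − e^(−t/τ)) with t/τ = 1.434.
I = (4.271×10^-2)(1 − e^(−1.434)) = 3.253×10^-2 A.

I ≈ 32.5 mA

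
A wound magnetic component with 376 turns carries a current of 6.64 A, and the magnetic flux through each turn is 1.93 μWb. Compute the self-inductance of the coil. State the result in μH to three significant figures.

Self-inductance is defined by L = NΦ_B/I (flux linkage over current).
L = (376)(1.930×10^-6 Wb)/(6.64 A) = 1.093×10^-4 H.

L ≈ 109 μH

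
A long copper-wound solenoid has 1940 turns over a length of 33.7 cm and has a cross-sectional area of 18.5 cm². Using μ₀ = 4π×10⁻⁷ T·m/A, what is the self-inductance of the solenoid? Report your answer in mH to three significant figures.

A = 18.5 cm² = 1.850×10^-3 m².
For a long solenoid, L = μ₀N²A/ℓ.
L = (4π×10⁻⁷)(1940)²(1.850×10^-3)/(0.337 m) = 2.596×10^-2 H.

L ≈ 26.0 mH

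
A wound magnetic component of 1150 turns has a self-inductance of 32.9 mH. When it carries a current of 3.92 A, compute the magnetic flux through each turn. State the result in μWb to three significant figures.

From L = NΦ_B/I, the flux per turn is Φ_B = LI/N.
Φ_B = (3.290×10^-2 H)(3.92 A)/1150 = 1.121×10^-4 Wb.

Φ_B ≈ 112 μWb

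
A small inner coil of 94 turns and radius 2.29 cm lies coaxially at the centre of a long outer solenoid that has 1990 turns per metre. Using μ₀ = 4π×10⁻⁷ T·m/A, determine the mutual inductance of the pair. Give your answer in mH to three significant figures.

The outer solenoid produces a uniform field B₁ = μ₀n₁I₁ across the inner coil,
so the flux linkage is N₂Φ = N₂B₁A₂ = μ₀n₁N₂A₂·I₁, giving M = μ₀n₁N₂A₂.
A₂ = πr² = π(2.290×10^-2 m)² = 1.647×10^-3 m².
M = (4π×10⁻⁷)(1990)(94)(1.647×10^-3) = 3.873×10^-4 H.

M ≈ 0.387 mH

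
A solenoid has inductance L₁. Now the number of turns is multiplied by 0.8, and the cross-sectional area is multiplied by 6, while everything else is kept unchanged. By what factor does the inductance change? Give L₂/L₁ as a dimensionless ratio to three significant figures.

For a solenoid, L ∝ μᵣN²A/ℓ.
L₂/L₁ = (0.8)^2 × (6) = 3.84.

L₂/L₁ = 3.84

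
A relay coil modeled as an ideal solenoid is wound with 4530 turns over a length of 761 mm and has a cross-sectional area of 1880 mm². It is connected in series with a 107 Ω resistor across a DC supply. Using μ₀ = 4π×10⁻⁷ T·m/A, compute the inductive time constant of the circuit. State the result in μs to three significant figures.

τ ≈ 595 μs

A = 1880 mm² = 1.880×10^-3 m².
L = μ₀N²A/ℓ = (4π×10⁻⁷)(4530)²(1.880×10^-3)/(0.761) = 6.371×10^-2 H.
τ = L/R = (6.371×10^-2)/(107) = 5.954×10^-4 s.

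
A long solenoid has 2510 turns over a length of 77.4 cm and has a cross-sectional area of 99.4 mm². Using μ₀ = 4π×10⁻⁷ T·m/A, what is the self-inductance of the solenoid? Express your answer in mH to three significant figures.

L ≈ 1.02 mH

A = 99.4 mm² = 9.940×10^-5 m².
For a long solenoid, L = μ₀N²A/ℓ.
L = (4π×10⁻⁷)(2510)²(9.940×10^-5)/(0.774 m) = 1.017×10^-3 H.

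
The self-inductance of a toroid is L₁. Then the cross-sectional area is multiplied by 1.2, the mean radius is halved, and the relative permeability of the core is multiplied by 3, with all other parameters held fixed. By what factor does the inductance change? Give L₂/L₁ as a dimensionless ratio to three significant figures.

For a toroid, L ∝ μᵣN²A/R.
L₂/L₁ = (1.2) × (0.5)^-1 × (3) = 7.20.

L₂/L₁ = 7.20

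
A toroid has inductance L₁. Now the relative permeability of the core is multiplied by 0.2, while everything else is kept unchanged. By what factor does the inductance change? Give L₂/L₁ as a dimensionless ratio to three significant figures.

L₂/L₁ = 0.200

For a toroid, L ∝ μᵣN²A/R.
L₂/L₁ = (0.2) = 0.200.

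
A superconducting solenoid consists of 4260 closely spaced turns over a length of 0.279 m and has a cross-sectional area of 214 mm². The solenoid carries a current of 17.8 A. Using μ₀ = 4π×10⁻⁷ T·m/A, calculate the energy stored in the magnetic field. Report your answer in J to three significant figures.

U ≈ 2.77 J

A = 214 mm² = 2.140×10^-4 m².
L = μ₀N²A/ℓ = (4π×10⁻⁷)(4260)²(2.140×10^-4)/(0.279) = 1.749×10^-2 H.
U = ½LI² = ½(1.749×10^-2)(17.8)² = 2.771 J.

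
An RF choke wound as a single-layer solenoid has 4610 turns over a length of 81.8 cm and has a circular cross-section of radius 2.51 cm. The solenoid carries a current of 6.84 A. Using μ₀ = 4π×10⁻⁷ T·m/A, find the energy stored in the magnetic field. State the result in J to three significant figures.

A = πr² = π(2.510×10^-2 m)² = 1.979×10^-3 m².
L = μ₀N²A/ℓ = (4π×10⁻⁷)(4610)²(1.979×10^-3)/(0.818) = 6.462×10^-2 H.
U = ½LI² = ½(6.462×10^-2)(6.84)² = 1.512 J.

U ≈ 1.51 J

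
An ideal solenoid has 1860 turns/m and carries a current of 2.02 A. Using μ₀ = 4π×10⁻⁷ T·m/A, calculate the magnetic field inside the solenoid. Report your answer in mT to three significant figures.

B ≈ 4.72 mT

Inside a long solenoid, B = μ₀nI.
B = (4π×10⁻⁷)(1.860×10^3 m⁻¹)(2.02 A) = 4.721×10^-3 T.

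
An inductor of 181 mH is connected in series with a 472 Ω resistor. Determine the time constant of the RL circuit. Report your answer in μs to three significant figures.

τ ≈ 383 μs

τ = L/R = (0.181 H)/(472 Ω) = 3.8347×10^-4 s.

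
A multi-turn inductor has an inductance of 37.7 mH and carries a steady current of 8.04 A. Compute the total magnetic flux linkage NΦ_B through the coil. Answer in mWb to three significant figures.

NΦ_B ≈ 303 mWb

From L = NΦ_B/I, the flux linkage is NΦ_B = LI.
NΦ_B = (3.770×10^-2 H)(8.04 A) = 0.3031 Wb.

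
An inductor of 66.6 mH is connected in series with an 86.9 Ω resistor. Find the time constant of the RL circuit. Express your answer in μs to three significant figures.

τ ≈ 766 μs

τ = L/R = (6.660×10^-2 H)/(86.9 Ω) = 7.664×10^-4 s.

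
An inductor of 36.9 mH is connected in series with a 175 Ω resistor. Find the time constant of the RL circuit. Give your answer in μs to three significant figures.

τ = L/R = (3.690×10^-2 H)/(175 Ω) = 2.109×10^-4 s.

τ ≈ 211 μs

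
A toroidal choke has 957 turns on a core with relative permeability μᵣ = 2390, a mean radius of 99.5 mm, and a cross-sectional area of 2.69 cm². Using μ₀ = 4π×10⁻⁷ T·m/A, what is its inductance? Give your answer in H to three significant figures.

For a thin toroid, L = μ₀μᵣN²A/(2πR).
L = (4π×10⁻⁷)(2390)(957)²(2.690×10^-4) / (2π×9.950×10^-2 m) = 1.184 H.

L ≈ 1.18 H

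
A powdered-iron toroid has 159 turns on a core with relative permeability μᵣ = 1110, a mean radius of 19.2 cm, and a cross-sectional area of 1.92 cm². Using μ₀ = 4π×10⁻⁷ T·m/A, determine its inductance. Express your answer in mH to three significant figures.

L ≈ 5.61 mH

For a thin toroid, L = μ₀μᵣN²A/(2πR).
L = (4π×10⁻⁷)(1110)(159)²(1.920×10^-4) / (2π×0.192 m) = 5.612×10^-3 H.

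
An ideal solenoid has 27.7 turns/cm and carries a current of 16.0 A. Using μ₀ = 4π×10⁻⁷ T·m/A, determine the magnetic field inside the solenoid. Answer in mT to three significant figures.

B ≈ 55.7 mT

Inside a long solenoid, B = μ₀nI.
B = (4π×10⁻⁷)(2.770×10^3 m⁻¹)(16.0 A) = 5.569×10^-2 T.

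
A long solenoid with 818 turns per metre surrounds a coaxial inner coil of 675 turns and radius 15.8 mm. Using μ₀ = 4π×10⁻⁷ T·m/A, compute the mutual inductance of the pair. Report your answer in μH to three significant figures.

The outer solenoid produces a uniform field B₁ = μ₀n₁I₁ across the inner coil,
so the flux linkage is N₂Φ = N₂B₁A₂ = μ₀n₁N₂A₂·I₁, giving M = μ₀n₁N₂A₂.
A₂ = πr² = π(1.580×10^-2 m)² = 7.843×10^-4 m².
M = (4π×10⁻⁷)(818)(675)(7.843×10^-4) = 5.442×10^-4 H.

M ≈ 544 μH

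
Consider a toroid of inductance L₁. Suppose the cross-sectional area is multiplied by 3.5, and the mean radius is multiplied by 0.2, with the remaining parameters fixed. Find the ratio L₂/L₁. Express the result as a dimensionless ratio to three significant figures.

L₂/L₁ = 17.5

For a toroid, L ∝ μᵣN²A/R.
L₂/L₁ = (3.5) × (0.2)^-1 = 17.5.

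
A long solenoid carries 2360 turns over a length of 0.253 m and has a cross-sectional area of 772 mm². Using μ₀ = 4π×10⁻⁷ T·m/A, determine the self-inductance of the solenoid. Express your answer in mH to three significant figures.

A = 772 mm² = 7.720×10^-4 m².
For a long solenoid, L = μ₀N²A/ℓ.
L = (4π×10⁻⁷)(2360)²(7.720×10^-4)/(0.253 m) = 2.136×10^-2 H.

L ≈ 21.4 mH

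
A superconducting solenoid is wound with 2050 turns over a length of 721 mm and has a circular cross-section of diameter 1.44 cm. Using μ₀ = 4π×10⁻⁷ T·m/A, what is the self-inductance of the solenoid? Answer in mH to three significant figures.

L ≈ 1.19 mH

A = π(d/2)² = π(7.200×10^-3 m)² = 1.629×10^-4 m².
For a long solenoid, L = μ₀N²A/ℓ.
L = (4π×10⁻⁷)(2050)²(1.629×10^-4)/(0.721 m) = 1.193×10^-3 H.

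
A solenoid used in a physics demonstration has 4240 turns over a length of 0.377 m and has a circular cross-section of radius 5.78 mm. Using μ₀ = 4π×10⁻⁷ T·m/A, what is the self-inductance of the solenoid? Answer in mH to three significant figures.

L ≈ 6.29 mH

A = πr² = π(5.780×10^-3 m)² = 1.050×10^-4 m².
For a long solenoid, L = μ₀N²A/ℓ.
L = (4π×10⁻⁷)(4240)²(1.050×10^-4)/(0.377 m) = 6.289×10^-3 H.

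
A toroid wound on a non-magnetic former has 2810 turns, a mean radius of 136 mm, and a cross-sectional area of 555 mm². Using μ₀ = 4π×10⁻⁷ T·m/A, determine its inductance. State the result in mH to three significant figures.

For a thin toroid, L = μ₀N²A/(2πR).
L = (4π×10⁻⁷)(2810)²(5.550×10^-4) / (2π×0.136 m) = 6.4446×10^-3 H.

L ≈ 6.44 mH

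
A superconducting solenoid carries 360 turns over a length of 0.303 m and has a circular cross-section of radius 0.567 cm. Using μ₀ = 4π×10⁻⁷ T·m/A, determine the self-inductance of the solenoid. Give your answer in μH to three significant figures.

A = πr² = π(5.670×10^-3 m)² = 1.010×10^-4 m².
For a long solenoid, L = μ₀N²A/ℓ.
L = (4π×10⁻⁷)(360)²(1.010×10^-4)/(0.303 m) = 5.429×10^-5 H.

L ≈ 54.3 μH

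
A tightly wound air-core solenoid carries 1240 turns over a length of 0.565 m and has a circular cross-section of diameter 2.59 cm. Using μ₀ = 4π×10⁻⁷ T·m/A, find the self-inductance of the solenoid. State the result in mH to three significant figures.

A = π(d/2)² = π(1.295×10^-2 m)² = 5.269×10^-4 m².
For a long solenoid, L = μ₀N²A/ℓ.
L = (4π×10⁻⁷)(1240)²(5.269×10^-4)/(0.565 m) = 1.802×10^-3 H.

L ≈ 1.80 mH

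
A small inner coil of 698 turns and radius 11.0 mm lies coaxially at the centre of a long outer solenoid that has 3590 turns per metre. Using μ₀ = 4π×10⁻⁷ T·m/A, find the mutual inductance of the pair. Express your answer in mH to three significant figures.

M ≈ 1.20 mH

The outer solenoid produces a uniform field B₁ = μ₀n₁I₁ across the inner coil,
so the flux linkage is N₂Φ = N₂B₁A₂ = μ₀n₁N₂A₂·I₁, giving M = μ₀n₁N₂A₂.
A₂ = πr² = π(1.100×10^-2 m)² = 3.801×10^-4 m².
M = (4π×10⁻⁷)(3590)(698)(3.801×10^-4) = 1.197×10^-3 H.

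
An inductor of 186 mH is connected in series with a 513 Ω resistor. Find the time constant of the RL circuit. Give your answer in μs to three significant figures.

τ ≈ 363 μs

τ = L/R = (0.186 H)/(513 Ω) = 3.626×10^-4 s.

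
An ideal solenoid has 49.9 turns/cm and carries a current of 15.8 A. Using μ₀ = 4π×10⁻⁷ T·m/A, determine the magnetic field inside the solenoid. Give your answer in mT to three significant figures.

B ≈ 99.1 mT

Inside a long solenoid, B = μ₀nI.
B = (4π×10⁻⁷)(4.990×10^3 m⁻¹)(15.8 A) = 9.908×10^-2 T.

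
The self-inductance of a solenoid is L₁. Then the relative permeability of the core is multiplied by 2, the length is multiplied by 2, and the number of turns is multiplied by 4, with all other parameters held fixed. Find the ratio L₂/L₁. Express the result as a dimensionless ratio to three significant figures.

For a solenoid, L ∝ μᵣN²A/ℓ.
L₂/L₁ = (2) × (2)^-1 × (4)^2 = 16.0.

L₂/L₁ = 16.0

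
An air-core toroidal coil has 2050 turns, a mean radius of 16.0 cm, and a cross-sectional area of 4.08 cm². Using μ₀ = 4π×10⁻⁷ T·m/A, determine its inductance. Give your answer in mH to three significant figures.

L ≈ 2.14 mH

For a thin toroid, L = μ₀N²A/(2πR).
L = (4π×10⁻⁷)(2050)²(4.080×10^-4) / (2π×0.16 m) = 2.143×10^-3 H.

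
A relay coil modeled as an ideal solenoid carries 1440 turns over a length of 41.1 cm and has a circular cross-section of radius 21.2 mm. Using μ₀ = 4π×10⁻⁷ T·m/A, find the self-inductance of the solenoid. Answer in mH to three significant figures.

A = πr² = π(2.120×10^-2 m)² = 1.412×10^-3 m².
For a long solenoid, L = μ₀N²A/ℓ.
L = (4π×10⁻⁷)(1440)²(1.412×10^-3)/(0.411 m) = 8.952×10^-3 H.

L ≈ 8.95 mH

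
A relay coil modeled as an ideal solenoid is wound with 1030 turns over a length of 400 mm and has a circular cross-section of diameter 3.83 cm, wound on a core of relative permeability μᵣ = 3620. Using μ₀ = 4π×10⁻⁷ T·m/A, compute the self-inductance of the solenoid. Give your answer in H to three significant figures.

L ≈ 13.9 H

A = π(d/2)² = π(1.915×10^-2 m)² = 1.152×10^-3 m².
For a long solenoid, L = μ₀μᵣN²A/ℓ.
L = (4π×10⁻⁷)(3620)(1030)²(1.152×10^-3)/(0.4 m) = 13.9 H.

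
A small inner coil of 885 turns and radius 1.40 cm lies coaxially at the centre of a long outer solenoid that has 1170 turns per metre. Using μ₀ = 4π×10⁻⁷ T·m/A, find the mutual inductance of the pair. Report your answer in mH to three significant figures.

M ≈ 0.801 mH

The outer solenoid produces a uniform field B₁ = μ₀n₁I₁ across the inner coil,
so the flux linkage is N₂Φ = N₂B₁A₂ = μ₀n₁N₂A₂·I₁, giving M = μ₀n₁N₂A₂.
A₂ = πr² = π(1.400×10^-2 m)² = 6.158×10^-4 m².
M = (4π×10⁻⁷)(1170)(885)(6.158×10^-4) = 8.012×10^-4 H.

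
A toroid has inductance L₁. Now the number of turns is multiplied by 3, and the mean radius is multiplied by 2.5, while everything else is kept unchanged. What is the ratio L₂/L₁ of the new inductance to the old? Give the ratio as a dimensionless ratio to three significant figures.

For a toroid, L ∝ μᵣN²A/R.
L₂/L₁ = (3)^2 × (2.5)^-1 = 3.60.

L₂/L₁ = 3.60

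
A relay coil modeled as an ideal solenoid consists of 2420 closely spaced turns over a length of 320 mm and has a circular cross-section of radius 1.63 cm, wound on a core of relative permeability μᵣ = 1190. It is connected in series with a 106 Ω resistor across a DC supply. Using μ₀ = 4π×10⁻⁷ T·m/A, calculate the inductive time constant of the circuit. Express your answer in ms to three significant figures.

τ ≈ 216 ms

A = πr² = π(1.630×10^-2 m)² = 8.347×10^-4 m².
L = μ₀μᵣN²A/ℓ = (4π×10⁻⁷)(1190)(2420)²(8.347×10^-4)/(0.32) = 22.84 H.
τ = L/R = (22.84)/(106) = 0.2155 s.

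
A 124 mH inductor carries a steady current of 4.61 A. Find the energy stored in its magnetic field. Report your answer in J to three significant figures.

U ≈ 1.32 J

Stored magnetic energy: U = ½LI².
U = ½(0.124 H)(4.61 A)² = 1.318 J.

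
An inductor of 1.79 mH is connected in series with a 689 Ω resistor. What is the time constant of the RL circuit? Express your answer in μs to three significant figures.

τ ≈ 2.60 μs

τ = L/R = (1.790×10^-3 H)/(689 Ω) = 2.598×10^-6 s.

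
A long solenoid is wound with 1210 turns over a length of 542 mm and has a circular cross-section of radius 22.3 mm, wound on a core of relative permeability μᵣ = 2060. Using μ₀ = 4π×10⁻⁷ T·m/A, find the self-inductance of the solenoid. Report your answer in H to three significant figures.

L ≈ 10.9 H

A = πr² = π(2.230×10^-2 m)² = 1.562×10^-3 m².
For a long solenoid, L = μ₀μᵣN²A/ℓ.
L = (4π×10⁻⁷)(2060)(1210)²(1.562×10^-3)/(0.542 m) = 10.92 H.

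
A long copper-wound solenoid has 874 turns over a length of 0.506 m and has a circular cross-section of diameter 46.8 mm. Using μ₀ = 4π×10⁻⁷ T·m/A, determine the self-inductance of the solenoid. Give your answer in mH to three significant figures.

A = π(d/2)² = π(2.340×10^-2 m)² = 1.720×10^-3 m².
For a long solenoid, L = μ₀N²A/ℓ.
L = (4π×10⁻⁷)(874)²(1.720×10^-3)/(0.506 m) = 3.263×10^-3 H.

L ≈ 3.26 mH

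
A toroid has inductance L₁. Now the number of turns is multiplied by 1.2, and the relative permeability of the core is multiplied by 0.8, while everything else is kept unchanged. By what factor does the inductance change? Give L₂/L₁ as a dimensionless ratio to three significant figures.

For a toroid, L ∝ μᵣN²A/R.
L₂/L₁ = (1.2)^2 × (0.8) = 1.15.

L₂/L₁ = 1.15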